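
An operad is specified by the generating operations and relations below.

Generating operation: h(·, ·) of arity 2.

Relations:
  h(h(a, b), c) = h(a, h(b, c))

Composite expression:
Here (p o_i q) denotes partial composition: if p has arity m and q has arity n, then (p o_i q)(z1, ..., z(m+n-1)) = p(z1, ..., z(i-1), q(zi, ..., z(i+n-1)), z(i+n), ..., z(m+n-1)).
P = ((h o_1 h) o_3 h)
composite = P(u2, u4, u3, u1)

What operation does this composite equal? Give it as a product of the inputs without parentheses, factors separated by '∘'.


Under associativity of h, the answer is the u's in reading order.
h(u2, u4) unparenthesizes to u2 ∘ u4
h(u3, u1) unparenthesizes to u3 ∘ u1
h(h(u2, u4), h(u3, u1)) unparenthesizes to u2 ∘ u4 ∘ u3 ∘ u1

u2 ∘ u4 ∘ u3 ∘ u1


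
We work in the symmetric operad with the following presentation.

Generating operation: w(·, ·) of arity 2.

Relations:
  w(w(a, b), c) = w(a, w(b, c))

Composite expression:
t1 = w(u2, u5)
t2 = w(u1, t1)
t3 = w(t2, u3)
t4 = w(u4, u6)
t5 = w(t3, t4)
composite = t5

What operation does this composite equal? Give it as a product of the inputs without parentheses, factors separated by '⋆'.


Key point: w is associative — brackets drop, the u-order remains.
w(u2, u5) flattens to u2 ⋆ u5
w(u1, w(u2, u5)) flattens to u1 ⋆ u2 ⋆ u5
w(w(u1, w(u2, u5)), u3) flattens to u1 ⋆ u2 ⋆ u5 ⋆ u3
w(u4, u6) flattens to u4 ⋆ u6
w(w(w(u1, w(u2, u5)), u3), w(u4, u6)) flattens to u1 ⋆ u2 ⋆ u5 ⋆ u3 ⋆ u4 ⋆ u6

u1 ⋆ u2 ⋆ u5 ⋆ u3 ⋆ u4 ⋆ u6


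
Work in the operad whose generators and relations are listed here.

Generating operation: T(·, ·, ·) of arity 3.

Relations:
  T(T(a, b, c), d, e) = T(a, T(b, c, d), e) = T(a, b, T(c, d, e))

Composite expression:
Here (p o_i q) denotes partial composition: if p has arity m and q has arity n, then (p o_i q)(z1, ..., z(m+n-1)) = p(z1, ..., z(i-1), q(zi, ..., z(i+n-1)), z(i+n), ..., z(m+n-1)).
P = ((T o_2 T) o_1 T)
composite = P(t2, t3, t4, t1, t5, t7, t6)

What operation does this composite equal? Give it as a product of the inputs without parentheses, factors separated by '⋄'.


t2 ⋄ t3 ⋄ t4 ⋄ t1 ⋄ t5 ⋄ t7 ⋄ t6


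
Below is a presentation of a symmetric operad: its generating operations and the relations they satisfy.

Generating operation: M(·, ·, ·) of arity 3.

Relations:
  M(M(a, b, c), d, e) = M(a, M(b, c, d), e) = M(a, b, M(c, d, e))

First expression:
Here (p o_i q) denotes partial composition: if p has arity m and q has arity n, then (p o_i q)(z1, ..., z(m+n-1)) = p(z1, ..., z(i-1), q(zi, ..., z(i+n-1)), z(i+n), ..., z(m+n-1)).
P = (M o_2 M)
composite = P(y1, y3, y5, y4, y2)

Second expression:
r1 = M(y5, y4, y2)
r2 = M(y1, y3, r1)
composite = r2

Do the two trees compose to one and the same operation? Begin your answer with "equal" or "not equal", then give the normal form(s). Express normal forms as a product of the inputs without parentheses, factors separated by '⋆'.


Reducing the first expression gives y1 ⋆ y3 ⋆ y5 ⋆ y4 ⋆ y2
Reducing the second expression gives y1 ⋆ y3 ⋆ y5 ⋆ y4 ⋆ y2
Both agree, so they are equal.

equal; the common form is y1 ⋆ y3 ⋆ y5 ⋆ y4 ⋆ y2


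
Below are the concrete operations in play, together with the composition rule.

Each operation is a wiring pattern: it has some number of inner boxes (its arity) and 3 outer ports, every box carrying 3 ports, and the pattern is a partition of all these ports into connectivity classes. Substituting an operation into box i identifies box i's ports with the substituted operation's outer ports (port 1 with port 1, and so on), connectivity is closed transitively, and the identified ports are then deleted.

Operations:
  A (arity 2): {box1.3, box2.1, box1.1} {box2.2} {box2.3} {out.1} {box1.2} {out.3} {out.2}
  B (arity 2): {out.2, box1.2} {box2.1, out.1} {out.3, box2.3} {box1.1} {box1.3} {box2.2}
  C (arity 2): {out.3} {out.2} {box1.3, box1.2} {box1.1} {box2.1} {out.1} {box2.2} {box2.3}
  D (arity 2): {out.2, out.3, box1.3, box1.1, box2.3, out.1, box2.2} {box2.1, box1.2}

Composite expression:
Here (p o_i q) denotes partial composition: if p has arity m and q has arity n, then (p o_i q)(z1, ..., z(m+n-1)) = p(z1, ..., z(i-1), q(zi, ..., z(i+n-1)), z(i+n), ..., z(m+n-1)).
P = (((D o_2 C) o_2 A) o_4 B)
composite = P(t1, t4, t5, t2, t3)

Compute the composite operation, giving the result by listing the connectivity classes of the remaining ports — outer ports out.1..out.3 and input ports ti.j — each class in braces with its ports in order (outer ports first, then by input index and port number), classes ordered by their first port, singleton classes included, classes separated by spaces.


Two ports join when wires chain via D-identified ports.
after A, the pattern on (t4, t5) reads {out.1} {out.2} {out.3} {t4.1, t4.3, t5.1} {t4.2} {t5.2} {t5.3} (out.j = its outer ports)
after B, the pattern on (t2, t3) reads {out.1, t3.1} {out.2, t2.2} {out.3, t3.3} {t2.1} {t2.3} {t3.2} (out.j = its outer ports)
after C, the pattern on (t4, t5, t2, t3) reads {out.1} {out.2} {out.3} {t2.1} {t2.2} {t2.3} {t3.1} {t3.2} {t3.3} {t4.1, t4.3, t5.1} {t4.2} {t5.2} {t5.3} (out.j = its outer ports)
after D, the pattern on (t1, t4, t5, t2, t3) reads {out.1, out.2, out.3, t1.1, t1.3} {t1.2} {t2.1} {t2.2} {t2.3} {t3.1} {t3.2} {t3.3} {t4.1, t4.3, t5.1} {t4.2} {t5.2} {t5.3} (out.j = its outer ports)

{out.1, out.2, out.3, t1.1, t1.3} {t1.2} {t2.1} {t2.2} {t2.3} {t3.1} {t3.2} {t3.3} {t4.1, t4.3, t5.1} {t4.2} {t5.2} {t5.3}


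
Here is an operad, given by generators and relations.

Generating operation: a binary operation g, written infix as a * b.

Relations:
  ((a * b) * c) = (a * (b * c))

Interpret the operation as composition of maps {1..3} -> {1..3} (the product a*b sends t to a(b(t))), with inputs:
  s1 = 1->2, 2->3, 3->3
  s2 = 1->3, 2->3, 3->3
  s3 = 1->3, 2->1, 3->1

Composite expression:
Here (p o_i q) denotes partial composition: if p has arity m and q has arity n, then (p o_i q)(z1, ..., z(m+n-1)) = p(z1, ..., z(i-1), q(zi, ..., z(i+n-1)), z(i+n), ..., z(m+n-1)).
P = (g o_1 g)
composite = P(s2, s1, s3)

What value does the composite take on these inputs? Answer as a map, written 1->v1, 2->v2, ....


1->3, 2->3, 3->3


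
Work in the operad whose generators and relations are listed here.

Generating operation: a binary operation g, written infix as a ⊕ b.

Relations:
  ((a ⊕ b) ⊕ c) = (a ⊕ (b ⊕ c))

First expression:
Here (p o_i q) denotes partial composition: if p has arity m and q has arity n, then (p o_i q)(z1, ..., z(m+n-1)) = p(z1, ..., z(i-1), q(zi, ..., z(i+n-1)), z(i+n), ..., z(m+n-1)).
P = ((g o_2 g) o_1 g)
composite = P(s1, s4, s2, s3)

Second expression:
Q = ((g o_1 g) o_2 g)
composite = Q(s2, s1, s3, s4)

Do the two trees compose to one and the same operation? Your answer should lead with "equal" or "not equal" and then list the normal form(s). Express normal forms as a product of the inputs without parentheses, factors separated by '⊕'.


not equal: they reduce to s1 ⊕ s4 ⊕ s2 ⊕ s3 and s2 ⊕ s1 ⊕ s3 ⊕ s4

The first composite normalizes to s1 ⊕ s4 ⊕ s2 ⊕ s3
The second composite normalizes to s2 ⊕ s1 ⊕ s3 ⊕ s4
Distinct normal forms: not equal.


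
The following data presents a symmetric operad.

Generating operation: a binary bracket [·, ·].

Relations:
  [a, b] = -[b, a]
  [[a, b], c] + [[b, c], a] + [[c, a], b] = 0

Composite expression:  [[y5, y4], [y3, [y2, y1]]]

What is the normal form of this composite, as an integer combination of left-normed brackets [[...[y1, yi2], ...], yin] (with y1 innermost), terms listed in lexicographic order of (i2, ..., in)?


[[[[y1, y2], y3], y4], y5] - [[[[y1, y2], y3], y5], y4]

Antisymmetry and Jacobi reduce to y1-anchored left-normed brackets.
Composite bracket: [[y5, y4], [y3, [y2, y1]]]
Applying ab - ba throughout gives 16 signed words (2^4 = 16).
Keep just the words that open with y1:
  y1y2y3y4y5 (sign +1) contributes +[[[[y1, y2], y3], y4], y5]
  y1y2y3y5y4 (sign -1) contributes -[[[[y1, y2], y3], y5], y4]


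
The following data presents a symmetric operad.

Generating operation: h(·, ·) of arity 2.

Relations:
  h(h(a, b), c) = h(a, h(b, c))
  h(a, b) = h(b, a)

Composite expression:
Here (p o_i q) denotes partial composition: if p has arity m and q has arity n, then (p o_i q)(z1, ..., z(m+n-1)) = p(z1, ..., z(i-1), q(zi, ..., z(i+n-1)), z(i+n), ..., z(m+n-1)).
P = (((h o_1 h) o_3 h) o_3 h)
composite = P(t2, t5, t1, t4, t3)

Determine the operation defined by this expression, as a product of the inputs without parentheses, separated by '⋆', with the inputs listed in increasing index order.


t1 ⋆ t2 ⋆ t3 ⋆ t4 ⋆ t5

Reordering under h is free, so list the t-inputs canonically.
h(t2, t5) linearizes to t2 ⋆ t5
h(t1, t4) linearizes to t1 ⋆ t4
h(h(t1, t4), t3) linearizes to t1 ⋆ t4 ⋆ t3
h(h(t2, t5), h(h(t1, t4), t3)) linearizes to t2 ⋆ t5 ⋆ t1 ⋆ t4 ⋆ t3
sorting the factors by input index: t1 ⋆ t2 ⋆ t3 ⋆ t4 ⋆ t5


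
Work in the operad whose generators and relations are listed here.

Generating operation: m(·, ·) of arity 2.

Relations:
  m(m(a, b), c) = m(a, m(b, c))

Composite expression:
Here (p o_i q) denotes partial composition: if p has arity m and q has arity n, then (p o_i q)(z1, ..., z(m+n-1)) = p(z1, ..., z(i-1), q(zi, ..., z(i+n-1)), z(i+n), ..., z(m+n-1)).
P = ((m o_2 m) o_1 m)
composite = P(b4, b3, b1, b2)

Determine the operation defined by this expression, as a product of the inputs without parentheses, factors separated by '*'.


b4 * b3 * b1 * b2

Key point: m is associative — brackets drop, the b-order remains.
m(b4, b3) flattens to b4 * b3
m(b1, b2) flattens to b1 * b2
m(m(b4, b3), m(b1, b2)) flattens to b4 * b3 * b1 * b2


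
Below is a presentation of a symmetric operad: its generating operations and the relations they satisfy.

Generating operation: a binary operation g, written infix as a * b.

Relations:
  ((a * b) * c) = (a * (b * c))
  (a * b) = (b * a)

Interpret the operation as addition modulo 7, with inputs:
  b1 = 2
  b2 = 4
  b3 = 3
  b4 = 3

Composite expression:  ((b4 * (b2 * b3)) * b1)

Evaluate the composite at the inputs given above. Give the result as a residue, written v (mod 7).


(b2 * b3) = 0
(b4 * (b2 * b3)) = 3
((b4 * (b2 * b3)) * b1) = 5

5 (mod 7)


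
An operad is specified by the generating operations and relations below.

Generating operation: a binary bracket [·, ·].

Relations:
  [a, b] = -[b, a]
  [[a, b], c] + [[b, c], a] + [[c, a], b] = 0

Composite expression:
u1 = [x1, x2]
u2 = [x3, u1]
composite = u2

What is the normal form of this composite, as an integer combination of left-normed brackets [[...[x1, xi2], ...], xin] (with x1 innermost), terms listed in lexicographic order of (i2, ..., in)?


-[[x1, x2], x3]

Left-normed coefficients sit on the x1-initial expansion words.
Composite bracket: [x3, [x1, x2]]
Applying ab - ba throughout gives 4 signed words (2^2 = 4).
The x1-initial words carry the normal form:
  sign of x1x2x3 is -1, so it contributes -[[x1, x2], x3]


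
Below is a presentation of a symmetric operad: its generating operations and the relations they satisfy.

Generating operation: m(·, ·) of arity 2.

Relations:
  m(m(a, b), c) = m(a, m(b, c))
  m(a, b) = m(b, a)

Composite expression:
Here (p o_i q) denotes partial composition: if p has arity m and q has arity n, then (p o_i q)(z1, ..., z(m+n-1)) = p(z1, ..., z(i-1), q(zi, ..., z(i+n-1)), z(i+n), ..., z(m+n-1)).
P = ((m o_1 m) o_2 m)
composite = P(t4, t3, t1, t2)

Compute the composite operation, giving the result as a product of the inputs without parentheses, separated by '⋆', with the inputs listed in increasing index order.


t1 ⋆ t2 ⋆ t3 ⋆ t4


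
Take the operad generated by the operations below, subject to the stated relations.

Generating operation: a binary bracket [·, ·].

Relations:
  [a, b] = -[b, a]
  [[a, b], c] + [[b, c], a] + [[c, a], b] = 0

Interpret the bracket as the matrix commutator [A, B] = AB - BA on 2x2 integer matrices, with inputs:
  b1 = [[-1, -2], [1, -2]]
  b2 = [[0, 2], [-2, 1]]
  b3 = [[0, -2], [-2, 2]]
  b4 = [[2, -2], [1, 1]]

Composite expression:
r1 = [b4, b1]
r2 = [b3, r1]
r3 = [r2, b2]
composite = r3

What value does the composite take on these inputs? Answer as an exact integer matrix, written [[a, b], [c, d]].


[b4, b1] = [[0, 0], [0, 0]]
[b3, [b4, b1]] = [[0, 0], [0, 0]]
[[b3, [b4, b1]], b2] = [[0, 0], [0, 0]]

[[0, 0], [0, 0]]


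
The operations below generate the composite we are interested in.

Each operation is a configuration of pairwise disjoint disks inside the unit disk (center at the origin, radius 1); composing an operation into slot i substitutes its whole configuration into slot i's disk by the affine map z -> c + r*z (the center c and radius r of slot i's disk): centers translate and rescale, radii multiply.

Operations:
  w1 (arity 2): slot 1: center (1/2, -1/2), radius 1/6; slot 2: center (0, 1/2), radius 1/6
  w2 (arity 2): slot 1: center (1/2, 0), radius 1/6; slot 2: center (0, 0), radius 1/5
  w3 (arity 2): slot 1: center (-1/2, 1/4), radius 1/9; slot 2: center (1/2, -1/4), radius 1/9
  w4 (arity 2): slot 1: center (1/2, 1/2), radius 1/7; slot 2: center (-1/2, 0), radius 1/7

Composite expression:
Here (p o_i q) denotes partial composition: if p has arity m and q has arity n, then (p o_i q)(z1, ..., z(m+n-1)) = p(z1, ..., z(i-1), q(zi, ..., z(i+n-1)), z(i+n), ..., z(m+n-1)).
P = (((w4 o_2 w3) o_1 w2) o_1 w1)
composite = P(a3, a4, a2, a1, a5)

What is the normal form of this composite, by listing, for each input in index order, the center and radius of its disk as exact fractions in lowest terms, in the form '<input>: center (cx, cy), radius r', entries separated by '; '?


a1: center (-4/7, 1/28), radius 1/63; a2: center (1/2, 1/2), radius 1/35; a3: center (7/12, 41/84), radius 1/252; a4: center (4/7, 43/84), radius 1/252; a5: center (-3/7, -1/28), radius 1/63

Follow each a-input down from w4: c' goes to c + r*c', radius to r*r'.
tracing a3 down its 3-map path: center (7/12, 41/84), radius 1/252
tracing a4 down its 3-map path: center (4/7, 43/84), radius 1/252
tracing a2 down its 2-map path: center (1/2, 1/2), radius 1/35
tracing a1 down its 2-map path: center (-4/7, 1/28), radius 1/63
tracing a5 down its 2-map path: center (-3/7, -1/28), radius 1/63


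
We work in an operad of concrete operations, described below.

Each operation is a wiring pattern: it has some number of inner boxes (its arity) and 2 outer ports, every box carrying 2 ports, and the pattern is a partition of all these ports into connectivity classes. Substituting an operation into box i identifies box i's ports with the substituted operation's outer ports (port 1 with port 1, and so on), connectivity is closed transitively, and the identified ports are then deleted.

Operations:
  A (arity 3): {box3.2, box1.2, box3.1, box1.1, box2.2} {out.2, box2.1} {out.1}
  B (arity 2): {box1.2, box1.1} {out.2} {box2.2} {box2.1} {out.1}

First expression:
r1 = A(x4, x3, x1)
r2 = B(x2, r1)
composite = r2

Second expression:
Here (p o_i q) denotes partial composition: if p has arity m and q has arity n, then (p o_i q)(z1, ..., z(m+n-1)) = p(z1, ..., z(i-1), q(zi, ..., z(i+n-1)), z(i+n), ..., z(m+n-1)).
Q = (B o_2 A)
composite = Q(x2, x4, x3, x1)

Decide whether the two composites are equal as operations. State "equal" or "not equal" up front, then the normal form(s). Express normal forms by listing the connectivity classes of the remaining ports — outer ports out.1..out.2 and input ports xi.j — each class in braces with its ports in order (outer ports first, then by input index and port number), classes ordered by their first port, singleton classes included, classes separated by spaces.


equal — both sides give {out.1} {out.2} {x1.1, x1.2, x3.2, x4.1, x4.2} {x2.1, x2.2} {x3.1}

Reducing the first expression gives {out.1} {out.2} {x1.1, x1.2, x3.2, x4.1, x4.2} {x2.1, x2.2} {x3.1}
Reducing the second expression gives {out.1} {out.2} {x1.1, x1.2, x3.2, x4.1, x4.2} {x2.1, x2.2} {x3.1}
Both agree, so they are equal.


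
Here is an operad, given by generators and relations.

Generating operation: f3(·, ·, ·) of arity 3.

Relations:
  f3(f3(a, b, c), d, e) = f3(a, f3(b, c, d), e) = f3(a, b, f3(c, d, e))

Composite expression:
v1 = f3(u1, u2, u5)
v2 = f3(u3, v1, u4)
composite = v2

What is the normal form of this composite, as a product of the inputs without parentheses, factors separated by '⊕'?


u3 ⊕ u1 ⊕ u2 ⊕ u5 ⊕ u4

All parenthesizations of f3 agree; list the u-inputs left to right.
f3(u1, u2, u5) flattens to u1 ⊕ u2 ⊕ u5
f3(u3, f3(u1, u2, u5), u4) flattens to u3 ⊕ u1 ⊕ u2 ⊕ u5 ⊕ u4


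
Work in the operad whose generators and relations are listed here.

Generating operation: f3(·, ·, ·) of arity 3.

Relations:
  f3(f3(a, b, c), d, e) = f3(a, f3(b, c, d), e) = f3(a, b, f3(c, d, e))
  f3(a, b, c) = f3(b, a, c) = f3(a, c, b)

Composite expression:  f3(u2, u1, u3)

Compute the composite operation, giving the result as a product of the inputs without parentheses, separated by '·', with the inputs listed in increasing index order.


u1 · u2 · u3


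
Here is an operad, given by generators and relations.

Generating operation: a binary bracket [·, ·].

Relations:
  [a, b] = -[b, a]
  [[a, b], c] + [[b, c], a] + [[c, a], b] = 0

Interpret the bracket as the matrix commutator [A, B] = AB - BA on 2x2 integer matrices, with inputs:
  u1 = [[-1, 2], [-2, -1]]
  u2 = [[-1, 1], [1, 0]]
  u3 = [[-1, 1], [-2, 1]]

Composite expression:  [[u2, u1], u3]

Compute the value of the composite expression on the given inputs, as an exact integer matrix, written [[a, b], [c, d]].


[u2, u1] = [[-4, -2], [-2, 4]]
[[u2, u1], u3] = [[6, -12], [-12, -6]]

[[6, -12], [-12, -6]]


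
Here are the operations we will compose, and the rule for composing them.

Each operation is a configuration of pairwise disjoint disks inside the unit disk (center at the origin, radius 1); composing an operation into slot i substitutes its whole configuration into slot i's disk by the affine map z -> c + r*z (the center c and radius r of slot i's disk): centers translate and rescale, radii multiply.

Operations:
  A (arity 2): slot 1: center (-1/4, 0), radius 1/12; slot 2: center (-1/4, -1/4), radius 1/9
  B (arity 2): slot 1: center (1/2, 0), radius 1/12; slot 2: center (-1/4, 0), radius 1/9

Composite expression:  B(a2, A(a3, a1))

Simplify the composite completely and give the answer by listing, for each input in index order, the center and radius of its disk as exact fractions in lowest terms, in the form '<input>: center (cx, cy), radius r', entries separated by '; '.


a1: center (-5/18, -1/36), radius 1/81; a2: center (1/2, 0), radius 1/12; a3: center (-5/18, 0), radius 1/108

Only the slot chain above each a matters under B; compose those maps.
input a2: composing its 1 substitution step yields center (1/2, 0), radius 1/12
input a3: composing its 2 substitution steps yields center (-5/18, 0), radius 1/108
input a1: composing its 2 substitution steps yields center (-5/18, -1/36), radius 1/81


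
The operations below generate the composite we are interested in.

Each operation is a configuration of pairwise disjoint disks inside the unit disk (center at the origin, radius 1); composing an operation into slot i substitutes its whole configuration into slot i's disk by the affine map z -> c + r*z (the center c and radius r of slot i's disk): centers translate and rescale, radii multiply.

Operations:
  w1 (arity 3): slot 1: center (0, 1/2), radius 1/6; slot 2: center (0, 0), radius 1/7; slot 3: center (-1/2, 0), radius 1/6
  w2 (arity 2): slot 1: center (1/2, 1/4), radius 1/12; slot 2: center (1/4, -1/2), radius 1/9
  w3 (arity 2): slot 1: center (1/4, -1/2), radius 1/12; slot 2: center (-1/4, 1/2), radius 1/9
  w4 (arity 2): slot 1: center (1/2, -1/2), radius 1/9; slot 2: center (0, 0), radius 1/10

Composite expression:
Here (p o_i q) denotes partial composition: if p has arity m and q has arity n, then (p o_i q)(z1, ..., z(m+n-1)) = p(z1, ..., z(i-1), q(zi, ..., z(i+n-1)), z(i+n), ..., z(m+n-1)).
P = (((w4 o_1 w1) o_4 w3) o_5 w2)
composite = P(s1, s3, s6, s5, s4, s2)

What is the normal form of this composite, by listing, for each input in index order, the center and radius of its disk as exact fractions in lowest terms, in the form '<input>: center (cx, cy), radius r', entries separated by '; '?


s1: center (1/2, -4/9), radius 1/54; s2: center (-1/45, 2/45), radius 1/810; s3: center (1/2, -1/2), radius 1/63; s4: center (-7/360, 19/360), radius 1/1080; s5: center (1/40, -1/20), radius 1/120; s6: center (4/9, -1/2), radius 1/54

Nesting under w4 composes maps z -> c + r*z down each s-path.
for s1, the 2-step affine chain lands on center (1/2, -4/9), radius 1/54
for s3, the 2-step affine chain lands on center (1/2, -1/2), radius 1/63
for s6, the 2-step affine chain lands on center (4/9, -1/2), radius 1/54
for s5, the 2-step affine chain lands on center (1/40, -1/20), radius 1/120
for s4, the 3-step affine chain lands on center (-7/360, 19/360), radius 1/1080
for s2, the 3-step affine chain lands on center (-1/45, 2/45), radius 1/810


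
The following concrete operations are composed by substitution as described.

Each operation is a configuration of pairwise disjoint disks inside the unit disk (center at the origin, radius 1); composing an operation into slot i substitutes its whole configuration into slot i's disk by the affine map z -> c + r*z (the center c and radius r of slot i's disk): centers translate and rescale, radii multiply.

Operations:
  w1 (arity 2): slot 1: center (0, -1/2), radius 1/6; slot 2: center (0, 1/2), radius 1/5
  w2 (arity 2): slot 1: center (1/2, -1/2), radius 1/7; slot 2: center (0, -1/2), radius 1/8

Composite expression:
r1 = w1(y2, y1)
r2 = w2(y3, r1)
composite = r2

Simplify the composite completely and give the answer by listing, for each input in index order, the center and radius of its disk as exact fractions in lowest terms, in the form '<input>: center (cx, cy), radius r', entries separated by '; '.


y1: center (0, -7/16), radius 1/40; y2: center (0, -9/16), radius 1/48; y3: center (1/2, -1/2), radius 1/7

Each y-disk chains the slot maps above it in w2; radii multiply.
y3: after 1 affine step, its disk has center (1/2, -1/2), radius 1/7
y2: after 2 affine steps, its disk has center (0, -9/16), radius 1/48
y1: after 2 affine steps, its disk has center (0, -7/16), radius 1/40


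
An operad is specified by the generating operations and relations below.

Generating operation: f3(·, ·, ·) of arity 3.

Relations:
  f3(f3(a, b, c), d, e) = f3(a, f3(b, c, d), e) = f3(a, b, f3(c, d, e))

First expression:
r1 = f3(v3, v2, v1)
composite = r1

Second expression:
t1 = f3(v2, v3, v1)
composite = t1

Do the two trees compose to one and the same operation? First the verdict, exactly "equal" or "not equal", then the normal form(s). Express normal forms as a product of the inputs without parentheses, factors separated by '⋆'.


The first composite normalizes to v3 ⋆ v2 ⋆ v1
The second composite normalizes to v2 ⋆ v3 ⋆ v1
Different reductions; not equal.

not equal — first v3 ⋆ v2 ⋆ v1, second v2 ⋆ v3 ⋆ v1


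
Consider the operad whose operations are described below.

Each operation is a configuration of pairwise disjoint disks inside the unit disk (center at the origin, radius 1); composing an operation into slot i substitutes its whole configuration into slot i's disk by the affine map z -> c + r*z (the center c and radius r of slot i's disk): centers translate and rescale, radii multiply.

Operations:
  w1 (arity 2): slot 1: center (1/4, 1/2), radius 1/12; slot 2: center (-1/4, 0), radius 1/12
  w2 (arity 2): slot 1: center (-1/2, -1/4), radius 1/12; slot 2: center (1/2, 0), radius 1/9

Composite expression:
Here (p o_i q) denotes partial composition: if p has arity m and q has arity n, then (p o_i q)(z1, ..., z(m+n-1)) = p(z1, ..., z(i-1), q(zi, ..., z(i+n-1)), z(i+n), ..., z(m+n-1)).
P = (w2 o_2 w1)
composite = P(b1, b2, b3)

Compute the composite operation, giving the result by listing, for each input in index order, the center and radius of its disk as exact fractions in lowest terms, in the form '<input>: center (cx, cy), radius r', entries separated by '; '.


b1: center (-1/2, -1/4), radius 1/12; b2: center (19/36, 1/18), radius 1/108; b3: center (17/36, 0), radius 1/108

Only the slot chain above each b matters under w2; compose those maps.
tracing b1 down its 1-map path: center (-1/2, -1/4), radius 1/12
tracing b2 down its 2-map path: center (19/36, 1/18), radius 1/108
tracing b3 down its 2-map path: center (17/36, 0), radius 1/108


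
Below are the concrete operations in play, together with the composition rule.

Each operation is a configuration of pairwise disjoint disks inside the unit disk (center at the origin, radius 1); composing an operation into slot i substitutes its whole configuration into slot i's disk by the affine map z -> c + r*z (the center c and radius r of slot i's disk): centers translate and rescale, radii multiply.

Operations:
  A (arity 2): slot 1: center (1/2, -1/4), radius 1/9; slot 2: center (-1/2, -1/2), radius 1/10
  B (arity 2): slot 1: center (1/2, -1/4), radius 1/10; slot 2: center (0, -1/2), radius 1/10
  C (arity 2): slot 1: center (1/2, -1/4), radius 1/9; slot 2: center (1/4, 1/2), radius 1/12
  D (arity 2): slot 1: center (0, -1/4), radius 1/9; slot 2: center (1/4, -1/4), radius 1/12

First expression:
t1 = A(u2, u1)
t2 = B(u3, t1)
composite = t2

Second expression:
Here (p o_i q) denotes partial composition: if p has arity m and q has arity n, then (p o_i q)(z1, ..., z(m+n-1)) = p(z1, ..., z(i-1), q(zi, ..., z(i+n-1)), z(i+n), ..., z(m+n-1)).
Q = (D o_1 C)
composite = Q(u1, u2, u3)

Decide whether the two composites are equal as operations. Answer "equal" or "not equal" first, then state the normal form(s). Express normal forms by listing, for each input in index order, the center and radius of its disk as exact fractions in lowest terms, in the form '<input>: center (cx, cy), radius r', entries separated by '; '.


not equal; the first gives u1: center (-1/20, -11/20), radius 1/100; u2: center (1/20, -21/40), radius 1/90; u3: center (1/2, -1/4), radius 1/10 and the second u1: center (1/18, -5/18), radius 1/81; u2: center (1/36, -7/36), radius 1/108; u3: center (1/4, -1/4), radius 1/12

In normal form, the first expression is u1: center (-1/20, -11/20), radius 1/100; u2: center (1/20, -21/40), radius 1/90; u3: center (1/2, -1/4), radius 1/10
In normal form, the second expression is u1: center (1/18, -5/18), radius 1/81; u2: center (1/36, -7/36), radius 1/108; u3: center (1/4, -1/4), radius 1/12
They disagree, so not equal.


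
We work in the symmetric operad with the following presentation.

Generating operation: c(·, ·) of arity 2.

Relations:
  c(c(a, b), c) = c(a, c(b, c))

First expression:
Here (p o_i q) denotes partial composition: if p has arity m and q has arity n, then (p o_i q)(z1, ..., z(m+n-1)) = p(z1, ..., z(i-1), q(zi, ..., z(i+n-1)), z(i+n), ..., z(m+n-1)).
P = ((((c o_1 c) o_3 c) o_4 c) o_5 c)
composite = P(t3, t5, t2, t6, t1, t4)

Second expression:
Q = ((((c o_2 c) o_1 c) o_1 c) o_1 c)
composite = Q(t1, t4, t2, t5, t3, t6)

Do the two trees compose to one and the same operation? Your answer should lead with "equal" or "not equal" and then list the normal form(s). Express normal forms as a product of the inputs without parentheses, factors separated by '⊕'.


not equal: they reduce to t3 ⊕ t5 ⊕ t2 ⊕ t6 ⊕ t1 ⊕ t4 and t1 ⊕ t4 ⊕ t2 ⊕ t5 ⊕ t3 ⊕ t6

Reducing the first expression gives t3 ⊕ t5 ⊕ t2 ⊕ t6 ⊕ t1 ⊕ t4
Reducing the second expression gives t1 ⊕ t4 ⊕ t2 ⊕ t5 ⊕ t3 ⊕ t6
Different reductions; not equal.


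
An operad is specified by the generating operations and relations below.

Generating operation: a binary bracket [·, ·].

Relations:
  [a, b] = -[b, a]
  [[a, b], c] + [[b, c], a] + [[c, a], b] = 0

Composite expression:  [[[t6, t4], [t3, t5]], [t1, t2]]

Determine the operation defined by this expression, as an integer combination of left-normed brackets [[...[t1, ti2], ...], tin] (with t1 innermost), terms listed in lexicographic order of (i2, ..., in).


Antisymmetry and Jacobi reduce to t1-anchored left-normed brackets.
Composite bracket: [[[t6, t4], [t3, t5]], [t1, t2]]
Full expansion: 32 signed words from ab - ba (2^5 = 32).
Coefficients come from the t1-initial words:
  the word t1t2t3t5t4t6 carries sign -1 and contributes -[[[[[t1, t2], t3], t5], t4], t6]
  the word t1t2t3t5t6t4 carries sign +1 and contributes +[[[[[t1, t2], t3], t5], t6], t4]
  the word t1t2t4t6t3t5 carries sign +1 and contributes +[[[[[t1, t2], t4], t6], t3], t5]
  the word t1t2t4t6t5t3 carries sign -1 and contributes -[[[[[t1, t2], t4], t6], t5], t3]
  the word t1t2t5t3t4t6 carries sign +1 and contributes +[[[[[t1, t2], t5], t3], t4], t6]
  the word t1t2t5t3t6t4 carries sign -1 and contributes -[[[[[t1, t2], t5], t3], t6], t4]
  the word t1t2t6t4t3t5 carries sign -1 and contributes -[[[[[t1, t2], t6], t4], t3], t5]
  the word t1t2t6t4t5t3 carries sign +1 and contributes +[[[[[t1, t2], t6], t4], t5], t3]

-[[[[[t1, t2], t3], t5], t4], t6] + [[[[[t1, t2], t3], t5], t6], t4] + [[[[[t1, t2], t4], t6], t3], t5] - [[[[[t1, t2], t4], t6], t5], t3] + [[[[[t1, t2], t5], t3], t4], t6] - [[[[[t1, t2], t5], t3], t6], t4] - [[[[[t1, t2], t6], t4], t3], t5] + [[[[[t1, t2], t6], t4], t5], t3]


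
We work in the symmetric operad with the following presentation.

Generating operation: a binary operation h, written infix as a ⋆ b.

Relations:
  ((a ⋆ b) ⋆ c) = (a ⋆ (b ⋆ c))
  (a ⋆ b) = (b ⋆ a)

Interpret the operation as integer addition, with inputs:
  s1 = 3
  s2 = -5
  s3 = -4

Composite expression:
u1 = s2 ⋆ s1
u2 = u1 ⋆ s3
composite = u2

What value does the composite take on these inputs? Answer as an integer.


(s2 ⋆ s1) = -2
((s2 ⋆ s1) ⋆ s3) = -6

-6


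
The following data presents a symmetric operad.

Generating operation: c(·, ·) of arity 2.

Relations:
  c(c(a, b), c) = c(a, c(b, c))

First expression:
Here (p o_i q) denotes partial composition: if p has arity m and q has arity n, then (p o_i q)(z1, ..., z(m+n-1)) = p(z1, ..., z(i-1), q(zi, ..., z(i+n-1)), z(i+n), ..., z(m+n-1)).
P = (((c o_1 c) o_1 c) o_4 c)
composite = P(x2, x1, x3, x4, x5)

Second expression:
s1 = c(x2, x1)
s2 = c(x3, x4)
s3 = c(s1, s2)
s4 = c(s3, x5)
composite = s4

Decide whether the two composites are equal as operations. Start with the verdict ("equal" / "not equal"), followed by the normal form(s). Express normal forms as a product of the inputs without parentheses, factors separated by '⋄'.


equal — both sides give x2 ⋄ x1 ⋄ x3 ⋄ x4 ⋄ x5

The first expression, normalized: x2 ⋄ x1 ⋄ x3 ⋄ x4 ⋄ x5
The second expression, normalized: x2 ⋄ x1 ⋄ x3 ⋄ x4 ⋄ x5
One common form — equal.


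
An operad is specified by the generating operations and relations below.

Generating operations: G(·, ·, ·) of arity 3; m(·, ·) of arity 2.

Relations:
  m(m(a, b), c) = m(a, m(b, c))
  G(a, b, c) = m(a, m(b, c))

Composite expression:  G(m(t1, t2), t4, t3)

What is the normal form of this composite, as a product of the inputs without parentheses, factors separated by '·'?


t1 · t2 · t4 · t3

Associativity of G dissolves the nesting; only the t-input order survives.
m(t1, t2) reduces to t1 · t2
G(m(t1, t2), t4, t3) reduces to t1 · t2 · t4 · t3


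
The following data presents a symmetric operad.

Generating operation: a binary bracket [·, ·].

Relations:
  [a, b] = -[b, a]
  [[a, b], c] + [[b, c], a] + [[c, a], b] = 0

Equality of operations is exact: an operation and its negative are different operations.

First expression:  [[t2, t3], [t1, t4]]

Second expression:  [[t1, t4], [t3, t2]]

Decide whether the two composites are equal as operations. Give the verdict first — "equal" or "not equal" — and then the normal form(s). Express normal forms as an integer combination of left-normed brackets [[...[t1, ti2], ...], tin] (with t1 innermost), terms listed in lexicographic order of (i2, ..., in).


equal; the common form is -[[[t1, t4], t2], t3] + [[[t1, t4], t3], t2]


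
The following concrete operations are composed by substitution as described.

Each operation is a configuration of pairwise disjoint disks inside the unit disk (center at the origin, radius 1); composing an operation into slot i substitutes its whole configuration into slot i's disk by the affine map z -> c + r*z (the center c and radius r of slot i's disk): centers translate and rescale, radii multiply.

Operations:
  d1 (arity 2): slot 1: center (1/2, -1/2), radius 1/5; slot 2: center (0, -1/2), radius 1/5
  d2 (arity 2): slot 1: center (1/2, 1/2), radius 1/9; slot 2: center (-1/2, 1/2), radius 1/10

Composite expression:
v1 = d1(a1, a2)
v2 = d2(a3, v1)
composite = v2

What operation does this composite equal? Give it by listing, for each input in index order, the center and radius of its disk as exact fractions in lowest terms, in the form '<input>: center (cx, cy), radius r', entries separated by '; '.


a1: center (-9/20, 9/20), radius 1/50; a2: center (-1/2, 9/20), radius 1/50; a3: center (1/2, 1/2), radius 1/9

Only the slot chain above each a matters under d2; compose those maps.
for a3, the 1-step affine chain lands on center (1/2, 1/2), radius 1/9
for a1, the 2-step affine chain lands on center (-9/20, 9/20), radius 1/50
for a2, the 2-step affine chain lands on center (-1/2, 9/20), radius 1/50


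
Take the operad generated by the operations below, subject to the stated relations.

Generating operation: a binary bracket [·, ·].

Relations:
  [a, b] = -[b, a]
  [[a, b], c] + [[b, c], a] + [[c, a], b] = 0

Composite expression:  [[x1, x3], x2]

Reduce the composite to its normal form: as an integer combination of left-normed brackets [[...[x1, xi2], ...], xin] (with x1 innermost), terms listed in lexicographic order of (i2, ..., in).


[[x1, x3], x2]


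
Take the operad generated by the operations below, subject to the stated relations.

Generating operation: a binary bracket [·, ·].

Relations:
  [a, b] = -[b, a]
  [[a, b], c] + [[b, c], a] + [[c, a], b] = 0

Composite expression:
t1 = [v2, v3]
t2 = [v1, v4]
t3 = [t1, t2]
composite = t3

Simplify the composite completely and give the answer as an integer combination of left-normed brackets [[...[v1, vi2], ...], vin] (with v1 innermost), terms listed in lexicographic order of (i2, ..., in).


-[[[v1, v4], v2], v3] + [[[v1, v4], v3], v2]

Antisymmetry and Jacobi reduce to v1-anchored left-normed brackets.
Composite bracket: [[v2, v3], [v1, v4]]
The bracket unfolds into 8 signed words via [a, b] = ab - ba (2^3 = 8).
Only words starting with v1 matter:
  word v1v4v2v3 has sign -1, contributing -[[[v1, v4], v2], v3]
  word v1v4v3v2 has sign +1, contributing +[[[v1, v4], v3], v2]


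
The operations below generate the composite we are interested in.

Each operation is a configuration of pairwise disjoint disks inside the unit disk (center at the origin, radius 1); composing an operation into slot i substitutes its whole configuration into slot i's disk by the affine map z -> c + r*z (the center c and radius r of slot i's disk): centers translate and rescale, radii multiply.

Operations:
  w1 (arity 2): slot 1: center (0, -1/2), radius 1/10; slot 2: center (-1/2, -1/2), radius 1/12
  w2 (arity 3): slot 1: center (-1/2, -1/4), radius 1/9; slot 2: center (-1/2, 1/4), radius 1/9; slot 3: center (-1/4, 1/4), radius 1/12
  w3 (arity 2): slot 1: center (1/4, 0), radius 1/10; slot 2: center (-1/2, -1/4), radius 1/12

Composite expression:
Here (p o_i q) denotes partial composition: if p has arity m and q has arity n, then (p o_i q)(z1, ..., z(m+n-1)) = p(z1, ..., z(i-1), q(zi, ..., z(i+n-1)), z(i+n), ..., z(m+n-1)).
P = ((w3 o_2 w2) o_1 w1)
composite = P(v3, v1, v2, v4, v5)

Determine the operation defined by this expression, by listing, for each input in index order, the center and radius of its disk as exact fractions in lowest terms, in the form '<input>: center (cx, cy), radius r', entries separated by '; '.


v1: center (1/5, -1/20), radius 1/120; v2: center (-13/24, -13/48), radius 1/108; v3: center (1/4, -1/20), radius 1/100; v4: center (-13/24, -11/48), radius 1/108; v5: center (-25/48, -11/48), radius 1/144

Below w3, radii multiply path by path; the v-disk centers shift.
tracing v3 down its 2-map path: center (1/4, -1/20), radius 1/100
tracing v1 down its 2-map path: center (1/5, -1/20), radius 1/120
tracing v2 down its 2-map path: center (-13/24, -13/48), radius 1/108
tracing v4 down its 2-map path: center (-13/24, -11/48), radius 1/108
tracing v5 down its 2-map path: center (-25/48, -11/48), radius 1/144


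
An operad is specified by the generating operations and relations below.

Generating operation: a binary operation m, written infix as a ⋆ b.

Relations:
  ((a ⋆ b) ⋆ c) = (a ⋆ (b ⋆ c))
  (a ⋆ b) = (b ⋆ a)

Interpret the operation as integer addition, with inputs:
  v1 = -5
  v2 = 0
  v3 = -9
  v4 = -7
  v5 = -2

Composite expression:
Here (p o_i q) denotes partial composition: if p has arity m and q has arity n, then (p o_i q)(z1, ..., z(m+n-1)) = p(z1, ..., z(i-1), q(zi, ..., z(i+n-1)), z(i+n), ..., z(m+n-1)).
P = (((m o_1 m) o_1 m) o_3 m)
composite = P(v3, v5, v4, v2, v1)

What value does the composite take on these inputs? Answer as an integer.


-23


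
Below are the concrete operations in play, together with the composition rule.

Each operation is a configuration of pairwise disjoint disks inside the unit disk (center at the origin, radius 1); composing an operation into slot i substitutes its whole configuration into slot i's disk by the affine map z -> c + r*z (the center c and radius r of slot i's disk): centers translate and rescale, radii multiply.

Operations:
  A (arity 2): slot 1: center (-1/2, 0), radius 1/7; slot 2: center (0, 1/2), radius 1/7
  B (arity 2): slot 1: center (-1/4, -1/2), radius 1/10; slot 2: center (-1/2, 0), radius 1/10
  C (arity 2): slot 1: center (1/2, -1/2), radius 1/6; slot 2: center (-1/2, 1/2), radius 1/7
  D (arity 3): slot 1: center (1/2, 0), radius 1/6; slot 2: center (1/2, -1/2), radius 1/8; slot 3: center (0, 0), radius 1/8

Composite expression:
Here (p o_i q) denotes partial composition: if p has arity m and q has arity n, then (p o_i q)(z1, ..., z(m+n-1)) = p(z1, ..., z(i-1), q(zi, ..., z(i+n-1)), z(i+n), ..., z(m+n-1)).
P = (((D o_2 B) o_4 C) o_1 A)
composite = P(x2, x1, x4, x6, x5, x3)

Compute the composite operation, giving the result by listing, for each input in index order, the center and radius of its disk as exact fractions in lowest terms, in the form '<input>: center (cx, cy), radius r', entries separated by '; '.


x1: center (1/2, 1/12), radius 1/42; x2: center (5/12, 0), radius 1/42; x3: center (-1/16, 1/16), radius 1/56; x4: center (15/32, -9/16), radius 1/80; x5: center (1/16, -1/16), radius 1/48; x6: center (7/16, -1/2), radius 1/80


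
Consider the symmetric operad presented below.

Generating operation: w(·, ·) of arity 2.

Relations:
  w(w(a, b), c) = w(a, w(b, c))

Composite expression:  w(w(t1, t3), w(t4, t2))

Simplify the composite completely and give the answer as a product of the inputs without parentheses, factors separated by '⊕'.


t1 ⊕ t3 ⊕ t4 ⊕ t2


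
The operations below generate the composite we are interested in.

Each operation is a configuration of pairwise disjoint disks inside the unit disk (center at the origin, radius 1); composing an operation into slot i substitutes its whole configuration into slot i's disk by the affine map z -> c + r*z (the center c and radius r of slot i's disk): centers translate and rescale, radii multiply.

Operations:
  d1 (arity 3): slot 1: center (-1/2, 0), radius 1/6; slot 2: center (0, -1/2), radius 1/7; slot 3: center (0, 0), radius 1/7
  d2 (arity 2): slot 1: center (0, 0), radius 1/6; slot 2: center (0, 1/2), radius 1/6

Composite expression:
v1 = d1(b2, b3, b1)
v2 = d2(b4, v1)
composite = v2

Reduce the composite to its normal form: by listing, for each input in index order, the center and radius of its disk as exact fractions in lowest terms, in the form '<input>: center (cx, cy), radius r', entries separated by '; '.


Nesting under d2 composes maps z -> c + r*z down each b-path.
b4: after 1 affine step, its disk has center (0, 0), radius 1/6
b2: after 2 affine steps, its disk has center (-1/12, 1/2), radius 1/36
b3: after 2 affine steps, its disk has center (0, 5/12), radius 1/42
b1: after 2 affine steps, its disk has center (0, 1/2), radius 1/42

b1: center (0, 1/2), radius 1/42; b2: center (-1/12, 1/2), radius 1/36; b3: center (0, 5/12), radius 1/42; b4: center (0, 0), radius 1/6
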